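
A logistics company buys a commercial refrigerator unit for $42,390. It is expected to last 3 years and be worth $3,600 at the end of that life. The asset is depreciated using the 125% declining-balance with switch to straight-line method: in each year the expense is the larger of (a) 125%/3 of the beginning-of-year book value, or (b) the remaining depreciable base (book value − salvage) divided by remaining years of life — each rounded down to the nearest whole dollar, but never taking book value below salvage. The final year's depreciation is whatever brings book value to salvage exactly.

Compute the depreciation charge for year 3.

Depreciable base = $42,390 − $3,600 = $38,790.
Year 1: DB = ⌊$42,390 × 125%/3⌋ = $17,662; SL = ⌊$38,790/3⌋ = $12,930 → take DB $17,662. Book value $24,728.
Year 2: DB = ⌊$24,728 × 125%/3⌋ = $10,303; SL = ⌊$21,128/2⌋ = $10,564 → take SL $10,564. Book value $14,164.
Year 3 (final): $14,164 − $3,600 = $10,564. Book value $3,600.

$10,564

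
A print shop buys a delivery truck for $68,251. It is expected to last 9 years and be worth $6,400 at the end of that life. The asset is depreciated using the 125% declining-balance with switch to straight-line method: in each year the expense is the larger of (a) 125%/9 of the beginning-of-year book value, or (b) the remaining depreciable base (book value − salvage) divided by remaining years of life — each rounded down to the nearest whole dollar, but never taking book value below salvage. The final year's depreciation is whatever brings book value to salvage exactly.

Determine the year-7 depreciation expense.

Depreciable base = $68,251 − $6,400 = $61,851.
Year 1: DB = ⌊$68,251 × 125%/9⌋ = $9,479; SL = ⌊$61,851/9⌋ = $6,872 → take DB $9,479. Book value $58,772.
Year 2: DB = ⌊$58,772 × 125%/9⌋ = $8,162; SL = ⌊$52,372/8⌋ = $6,546 → take DB $8,162. Book value $50,610.
Year 3: DB = ⌊$50,610 × 125%/9⌋ = $7,029; SL = ⌊$44,210/7⌋ = $6,315 → take DB $7,029. Book value $43,581.
Year 4: DB = ⌊$43,581 × 125%/9⌋ = $6,052; SL = ⌊$37,181/6⌋ = $6,196 → take SL $6,196. Book value $37,385.
Year 5: DB = ⌊$37,385 × 125%/9⌋ = $5,192; SL = ⌊$30,985/5⌋ = $6,197 → take SL $6,197. Book value $31,188.
Year 6: DB = ⌊$31,188 × 125%/9⌋ = $4,331; SL = ⌊$24,788/4⌋ = $6,197 → take SL $6,197. Book value $24,991.
Year 7: DB = ⌊$24,991 × 125%/9⌋ = $3,470; SL = ⌊$18,591/3⌋ = $6,197 → take SL $6,197. Book value $18,794.

$6,197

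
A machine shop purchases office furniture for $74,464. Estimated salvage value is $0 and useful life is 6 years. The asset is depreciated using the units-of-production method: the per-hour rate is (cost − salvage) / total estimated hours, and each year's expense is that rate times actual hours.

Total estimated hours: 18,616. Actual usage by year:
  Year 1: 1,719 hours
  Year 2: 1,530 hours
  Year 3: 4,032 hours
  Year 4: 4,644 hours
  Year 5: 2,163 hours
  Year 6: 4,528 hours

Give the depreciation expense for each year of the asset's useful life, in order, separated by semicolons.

$6,876; $6,120; $16,128; $18,576; $8,652; $18,112

Depreciable base = $74,464 − $0 = $74,464.
Rate = $74,464 / 18,616 hours = $4 per hour.
Year 1: 1,719 × $4 = $6,876. Book value $67,588.
Year 2: 1,530 × $4 = $6,120. Book value $61,468.
Year 3: 4,032 × $4 = $16,128. Book value $45,340.
Year 4: 4,644 × $4 = $18,576. Book value $26,764.
Year 5: 2,163 × $4 = $8,652. Book value $18,112.
Year 6: 4,528 × $4 = $18,112. Book value $0.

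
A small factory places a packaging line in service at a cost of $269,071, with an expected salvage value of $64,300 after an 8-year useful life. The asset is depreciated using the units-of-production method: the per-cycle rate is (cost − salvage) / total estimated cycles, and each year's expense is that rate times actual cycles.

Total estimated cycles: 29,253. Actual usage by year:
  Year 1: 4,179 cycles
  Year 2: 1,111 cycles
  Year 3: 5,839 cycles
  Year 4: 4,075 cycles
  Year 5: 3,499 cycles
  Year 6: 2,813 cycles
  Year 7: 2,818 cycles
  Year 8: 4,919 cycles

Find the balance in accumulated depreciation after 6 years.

$150,612

Depreciable base = $269,071 − $64,300 = $204,771.
Rate = $204,771 / 29,253 cycles = $7 per cycle.
Year 1: 4,179 × $7 = $29,253. Book value $239,818.
Year 2: 1,111 × $7 = $7,777. Book value $232,041.
Year 3: 5,839 × $7 = $40,873. Book value $191,168.
Year 4: 4,075 × $7 = $28,525. Book value $162,643.
Year 5: 3,499 × $7 = $24,493. Book value $138,150.
Year 6: 2,813 × $7 = $19,691. Book value $118,459.
Accumulated through year 6 = $269,071 − $118,459 = $150,612.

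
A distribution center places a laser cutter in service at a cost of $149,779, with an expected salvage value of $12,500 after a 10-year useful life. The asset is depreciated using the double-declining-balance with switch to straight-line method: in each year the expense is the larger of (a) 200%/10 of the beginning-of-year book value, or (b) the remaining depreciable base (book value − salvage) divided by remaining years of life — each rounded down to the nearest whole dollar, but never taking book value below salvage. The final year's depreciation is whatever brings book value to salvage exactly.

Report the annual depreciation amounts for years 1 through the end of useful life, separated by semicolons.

Depreciable base = $149,779 − $12,500 = $137,279.
Year 1: DB = ⌊$149,779 × 200%/10⌋ = $29,955; SL = ⌊$137,279/10⌋ = $13,727 → take DB $29,955. Book value $119,824.
Year 2: DB = ⌊$119,824 × 200%/10⌋ = $23,964; SL = ⌊$107,324/9⌋ = $11,924 → take DB $23,964. Book value $95,860.
Year 3: DB = ⌊$95,860 × 200%/10⌋ = $19,172; SL = ⌊$83,360/8⌋ = $10,420 → take DB $19,172. Book value $76,688.
Year 4: DB = ⌊$76,688 × 200%/10⌋ = $15,337; SL = ⌊$64,188/7⌋ = $9,169 → take DB $15,337. Book value $61,351.
Year 5: DB = ⌊$61,351 × 200%/10⌋ = $12,270; SL = ⌊$48,851/6⌋ = $8,141 → take DB $12,270. Book value $49,081.
Year 6: DB = ⌊$49,081 × 200%/10⌋ = $9,816; SL = ⌊$36,581/5⌋ = $7,316 → take DB $9,816. Book value $39,265.
Year 7: DB = ⌊$39,265 × 200%/10⌋ = $7,853; SL = ⌊$26,765/4⌋ = $6,691 → take DB $7,853. Book value $31,412.
Year 8: DB = ⌊$31,412 × 200%/10⌋ = $6,282; SL = ⌊$18,912/3⌋ = $6,304 → take SL $6,304. Book value $25,108.
Year 9: DB = ⌊$25,108 × 200%/10⌋ = $5,021; SL = ⌊$12,608/2⌋ = $6,304 → take SL $6,304. Book value $18,804.
Year 10 (final): $18,804 − $12,500 = $6,304. Book value $12,500.

$29,955; $23,964; $19,172; $15,337; $12,270; $9,816; $7,853; $6,304; $6,304; $6,304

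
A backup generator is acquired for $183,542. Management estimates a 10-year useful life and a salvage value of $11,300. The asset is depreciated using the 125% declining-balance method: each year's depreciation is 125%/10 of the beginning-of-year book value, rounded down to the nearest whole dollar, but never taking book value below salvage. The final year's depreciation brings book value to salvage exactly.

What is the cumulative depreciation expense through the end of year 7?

$111,463

Depreciable base = $183,542 − $11,300 = $172,242.
Year 1: ⌊$183,542 × 125%/10⌋ = $22,942. Book value $160,600.
Year 2: ⌊$160,600 × 125%/10⌋ = $20,075. Book value $140,525.
Year 3: ⌊$140,525 × 125%/10⌋ = $17,565. Book value $122,960.
Year 4: ⌊$122,960 × 125%/10⌋ = $15,370. Book value $107,590.
Year 5: ⌊$107,590 × 125%/10⌋ = $13,448. Book value $94,142.
Year 6: ⌊$94,142 × 125%/10⌋ = $11,767. Book value $82,375.
Year 7: ⌊$82,375 × 125%/10⌋ = $10,296. Book value $72,079.
Accumulated through year 7 = $183,542 − $72,079 = $111,463.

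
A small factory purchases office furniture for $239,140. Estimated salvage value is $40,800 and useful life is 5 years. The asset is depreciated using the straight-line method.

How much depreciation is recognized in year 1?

$39,668

Depreciable base = $239,140 − $40,800 = $198,340.
Annual expense = $198,340 / 5 = $39,668.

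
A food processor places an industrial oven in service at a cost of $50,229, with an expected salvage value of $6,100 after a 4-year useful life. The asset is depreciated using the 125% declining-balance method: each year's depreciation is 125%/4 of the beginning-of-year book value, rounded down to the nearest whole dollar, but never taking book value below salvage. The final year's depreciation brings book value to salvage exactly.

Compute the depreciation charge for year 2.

Depreciable base = $50,229 − $6,100 = $44,129.
Year 1: ⌊$50,229 × 125%/4⌋ = $15,696. Book value $34,533.
Year 2: ⌊$34,533 × 125%/4⌋ = $10,791. Book value $23,742.

$10,791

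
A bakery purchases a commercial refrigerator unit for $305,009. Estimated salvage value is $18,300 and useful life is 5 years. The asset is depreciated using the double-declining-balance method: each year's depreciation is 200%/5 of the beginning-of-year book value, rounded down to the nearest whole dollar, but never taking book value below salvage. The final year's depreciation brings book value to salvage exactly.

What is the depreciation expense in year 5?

$21,230

Depreciable base = $305,009 − $18,300 = $286,709.
Year 1: ⌊$305,009 × 200%/5⌋ = $122,003. Book value $183,006.
Year 2: ⌊$183,006 × 200%/5⌋ = $73,202. Book value $109,804.
Year 3: ⌊$109,804 × 200%/5⌋ = $43,921. Book value $65,883.
Year 4: ⌊$65,883 × 200%/5⌋ = $26,353. Book value $39,530.
Year 5 (final): $39,530 − $18,300 = $21,230. Book value $18,300.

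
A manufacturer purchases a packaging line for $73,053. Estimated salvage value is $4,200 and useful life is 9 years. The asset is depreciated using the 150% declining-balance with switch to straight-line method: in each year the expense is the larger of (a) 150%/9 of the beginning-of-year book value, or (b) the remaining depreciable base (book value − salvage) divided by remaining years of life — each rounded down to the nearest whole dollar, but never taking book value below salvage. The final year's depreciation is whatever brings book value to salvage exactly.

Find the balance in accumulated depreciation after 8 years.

Depreciable base = $73,053 − $4,200 = $68,853.
Year 1: DB = ⌊$73,053 × 150%/9⌋ = $12,175; SL = ⌊$68,853/9⌋ = $7,650 → take DB $12,175. Book value $60,878.
Year 2: DB = ⌊$60,878 × 150%/9⌋ = $10,146; SL = ⌊$56,678/8⌋ = $7,084 → take DB $10,146. Book value $50,732.
Year 3: DB = ⌊$50,732 × 150%/9⌋ = $8,455; SL = ⌊$46,532/7⌋ = $6,647 → take DB $8,455. Book value $42,277.
Year 4: DB = ⌊$42,277 × 150%/9⌋ = $7,046; SL = ⌊$38,077/6⌋ = $6,346 → take DB $7,046. Book value $35,231.
Year 5: DB = ⌊$35,231 × 150%/9⌋ = $5,871; SL = ⌊$31,031/5⌋ = $6,206 → take SL $6,206. Book value $29,025.
Year 6: DB = ⌊$29,025 × 150%/9⌋ = $4,837; SL = ⌊$24,825/4⌋ = $6,206 → take SL $6,206. Book value $22,819.
Year 7: DB = ⌊$22,819 × 150%/9⌋ = $3,803; SL = ⌊$18,619/3⌋ = $6,206 → take SL $6,206. Book value $16,613.
Year 8: DB = ⌊$16,613 × 150%/9⌋ = $2,768; SL = ⌊$12,413/2⌋ = $6,206 → take SL $6,206. Book value $10,407.
Accumulated through year 8 = $73,053 − $10,407 = $62,646.

$62,646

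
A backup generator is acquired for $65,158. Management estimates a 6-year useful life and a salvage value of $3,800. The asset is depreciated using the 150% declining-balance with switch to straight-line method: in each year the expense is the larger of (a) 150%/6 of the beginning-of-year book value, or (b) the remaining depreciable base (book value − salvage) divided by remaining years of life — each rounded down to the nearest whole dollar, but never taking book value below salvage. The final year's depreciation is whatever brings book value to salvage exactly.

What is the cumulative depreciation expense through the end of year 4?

Depreciable base = $65,158 − $3,800 = $61,358.
Year 1: DB = ⌊$65,158 × 150%/6⌋ = $16,289; SL = ⌊$61,358/6⌋ = $10,226 → take DB $16,289. Book value $48,869.
Year 2: DB = ⌊$48,869 × 150%/6⌋ = $12,217; SL = ⌊$45,069/5⌋ = $9,013 → take DB $12,217. Book value $36,652.
Year 3: DB = ⌊$36,652 × 150%/6⌋ = $9,163; SL = ⌊$32,852/4⌋ = $8,213 → take DB $9,163. Book value $27,489.
Year 4: DB = ⌊$27,489 × 150%/6⌋ = $6,872; SL = ⌊$23,689/3⌋ = $7,896 → take SL $7,896. Book value $19,593.
Accumulated through year 4 = $65,158 − $19,593 = $45,565.

$45,565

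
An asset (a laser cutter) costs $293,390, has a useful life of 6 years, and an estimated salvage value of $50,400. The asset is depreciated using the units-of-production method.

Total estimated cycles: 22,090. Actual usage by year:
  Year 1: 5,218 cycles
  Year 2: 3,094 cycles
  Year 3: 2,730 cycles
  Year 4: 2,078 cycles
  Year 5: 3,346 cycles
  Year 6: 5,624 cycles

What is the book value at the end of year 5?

$112,264

Depreciable base = $293,390 − $50,400 = $242,990.
Rate = $242,990 / 22,090 cycles = $11 per cycle.
Year 1: 5,218 × $11 = $57,398. Book value $235,992.
Year 2: 3,094 × $11 = $34,034. Book value $201,958.
Year 3: 2,730 × $11 = $30,030. Book value $171,928.
Year 4: 2,078 × $11 = $22,858. Book value $149,070.
Year 5: 3,346 × $11 = $36,806. Book value $112,264.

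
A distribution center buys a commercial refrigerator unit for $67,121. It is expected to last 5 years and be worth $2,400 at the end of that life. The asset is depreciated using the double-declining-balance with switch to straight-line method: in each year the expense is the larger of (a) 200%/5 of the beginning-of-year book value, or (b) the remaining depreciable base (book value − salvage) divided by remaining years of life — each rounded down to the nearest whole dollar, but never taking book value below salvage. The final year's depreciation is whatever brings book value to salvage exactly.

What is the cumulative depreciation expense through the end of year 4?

$58,671

Depreciable base = $67,121 − $2,400 = $64,721.
Year 1: DB = ⌊$67,121 × 200%/5⌋ = $26,848; SL = ⌊$64,721/5⌋ = $12,944 → take DB $26,848. Book value $40,273.
Year 2: DB = ⌊$40,273 × 200%/5⌋ = $16,109; SL = ⌊$37,873/4⌋ = $9,468 → take DB $16,109. Book value $24,164.
Year 3: DB = ⌊$24,164 × 200%/5⌋ = $9,665; SL = ⌊$21,764/3⌋ = $7,254 → take DB $9,665. Book value $14,499.
Year 4: DB = ⌊$14,499 × 200%/5⌋ = $5,799; SL = ⌊$12,099/2⌋ = $6,049 → take SL $6,049. Book value $8,450.
Accumulated through year 4 = $67,121 − $8,450 = $58,671.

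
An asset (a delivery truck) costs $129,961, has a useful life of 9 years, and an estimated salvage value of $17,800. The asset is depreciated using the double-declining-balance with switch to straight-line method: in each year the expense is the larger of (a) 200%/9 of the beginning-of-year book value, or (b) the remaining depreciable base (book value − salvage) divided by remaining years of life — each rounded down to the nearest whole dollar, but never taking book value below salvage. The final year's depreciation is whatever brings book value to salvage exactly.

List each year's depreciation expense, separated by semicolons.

Depreciable base = $129,961 − $17,800 = $112,161.
Year 1: DB = ⌊$129,961 × 200%/9⌋ = $28,880; SL = ⌊$112,161/9⌋ = $12,462 → take DB $28,880. Book value $101,081.
Year 2: DB = ⌊$101,081 × 200%/9⌋ = $22,462; SL = ⌊$83,281/8⌋ = $10,410 → take DB $22,462. Book value $78,619.
Year 3: DB = ⌊$78,619 × 200%/9⌋ = $17,470; SL = ⌊$60,819/7⌋ = $8,688 → take DB $17,470. Book value $61,149.
Year 4: DB = ⌊$61,149 × 200%/9⌋ = $13,588; SL = ⌊$43,349/6⌋ = $7,224 → take DB $13,588. Book value $47,561.
Year 5: DB = ⌊$47,561 × 200%/9⌋ = $10,569; SL = ⌊$29,761/5⌋ = $5,952 → take DB $10,569. Book value $36,992.
Year 6: DB = ⌊$36,992 × 200%/9⌋ = $8,220; SL = ⌊$19,192/4⌋ = $4,798 → take DB $8,220. Book value $28,772.
Year 7: DB = ⌊$28,772 × 200%/9⌋ = $6,393; SL = ⌊$10,972/3⌋ = $3,657 → take DB $6,393. Book value $22,379.
Year 8: DB = ⌊$22,379 × 200%/9⌋ = $4,973; SL = ⌊$4,579/2⌋ = $2,289 → take DB $4,973, capped at $4,579. Book value $17,800.
Year 9 (final): $17,800 − $17,800 = $0. Book value $17,800.

$28,880; $22,462; $17,470; $13,588; $10,569; $8,220; $6,393; $4,579; $0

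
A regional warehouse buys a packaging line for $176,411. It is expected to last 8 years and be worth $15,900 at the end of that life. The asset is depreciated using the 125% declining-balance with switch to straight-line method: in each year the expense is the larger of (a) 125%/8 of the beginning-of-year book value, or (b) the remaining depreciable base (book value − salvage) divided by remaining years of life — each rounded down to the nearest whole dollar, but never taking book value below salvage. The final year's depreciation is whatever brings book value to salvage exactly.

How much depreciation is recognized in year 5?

Depreciable base = $176,411 − $15,900 = $160,511.
Year 1: DB = ⌊$176,411 × 125%/8⌋ = $27,564; SL = ⌊$160,511/8⌋ = $20,063 → take DB $27,564. Book value $148,847.
Year 2: DB = ⌊$148,847 × 125%/8⌋ = $23,257; SL = ⌊$132,947/7⌋ = $18,992 → take DB $23,257. Book value $125,590.
Year 3: DB = ⌊$125,590 × 125%/8⌋ = $19,623; SL = ⌊$109,690/6⌋ = $18,281 → take DB $19,623. Book value $105,967.
Year 4: DB = ⌊$105,967 × 125%/8⌋ = $16,557; SL = ⌊$90,067/5⌋ = $18,013 → take SL $18,013. Book value $87,954.
Year 5: DB = ⌊$87,954 × 125%/8⌋ = $13,742; SL = ⌊$72,054/4⌋ = $18,013 → take SL $18,013. Book value $69,941.

$18,013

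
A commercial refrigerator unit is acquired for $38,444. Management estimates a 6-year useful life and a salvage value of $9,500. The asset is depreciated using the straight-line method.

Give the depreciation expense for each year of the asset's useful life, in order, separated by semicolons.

$4,824; $4,824; $4,824; $4,824; $4,824; $4,824

Depreciable base = $38,444 − $9,500 = $28,944.
Annual expense = $28,944 / 6 = $4,824.
End of year 1: book value $33,620.
End of year 2: book value $28,796.
End of year 3: book value $23,972.
End of year 4: book value $19,148.
End of year 5: book value $14,324.
End of year 6: book value $9,500.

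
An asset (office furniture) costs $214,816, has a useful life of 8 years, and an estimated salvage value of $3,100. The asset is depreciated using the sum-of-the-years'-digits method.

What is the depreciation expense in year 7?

Depreciable base = $214,816 − $3,100 = $211,716.
Sum of the years' digits = 8+7+6+5+4+3+2+1 = 36.
Year 1: $211,716 × 8/36 = $47,048. Book value $167,768.
Year 2: $211,716 × 7/36 = $41,167. Book value $126,601.
Year 3: $211,716 × 6/36 = $35,286. Book value $91,315.
Year 4: $211,716 × 5/36 = $29,405. Book value $61,910.
Year 5: $211,716 × 4/36 = $23,524. Book value $38,386.
Year 6: $211,716 × 3/36 = $17,643. Book value $20,743.
Year 7: $211,716 × 2/36 = $11,762. Book value $8,981.

$11,762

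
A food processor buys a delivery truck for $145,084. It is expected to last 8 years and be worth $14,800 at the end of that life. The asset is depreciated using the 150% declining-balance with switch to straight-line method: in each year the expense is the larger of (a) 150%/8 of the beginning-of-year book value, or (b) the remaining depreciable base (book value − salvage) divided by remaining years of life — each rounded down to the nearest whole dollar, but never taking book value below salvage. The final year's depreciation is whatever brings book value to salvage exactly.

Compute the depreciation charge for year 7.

$12,108

Depreciable base = $145,084 − $14,800 = $130,284.
Year 1: DB = ⌊$145,084 × 150%/8⌋ = $27,203; SL = ⌊$130,284/8⌋ = $16,285 → take DB $27,203. Book value $117,881.
Year 2: DB = ⌊$117,881 × 150%/8⌋ = $22,102; SL = ⌊$103,081/7⌋ = $14,725 → take DB $22,102. Book value $95,779.
Year 3: DB = ⌊$95,779 × 150%/8⌋ = $17,958; SL = ⌊$80,979/6⌋ = $13,496 → take DB $17,958. Book value $77,821.
Year 4: DB = ⌊$77,821 × 150%/8⌋ = $14,591; SL = ⌊$63,021/5⌋ = $12,604 → take DB $14,591. Book value $63,230.
Year 5: DB = ⌊$63,230 × 150%/8⌋ = $11,855; SL = ⌊$48,430/4⌋ = $12,107 → take SL $12,107. Book value $51,123.
Year 6: DB = ⌊$51,123 × 150%/8⌋ = $9,585; SL = ⌊$36,323/3⌋ = $12,107 → take SL $12,107. Book value $39,016.
Year 7: DB = ⌊$39,016 × 150%/8⌋ = $7,315; SL = ⌊$24,216/2⌋ = $12,108 → take SL $12,108. Book value $26,908.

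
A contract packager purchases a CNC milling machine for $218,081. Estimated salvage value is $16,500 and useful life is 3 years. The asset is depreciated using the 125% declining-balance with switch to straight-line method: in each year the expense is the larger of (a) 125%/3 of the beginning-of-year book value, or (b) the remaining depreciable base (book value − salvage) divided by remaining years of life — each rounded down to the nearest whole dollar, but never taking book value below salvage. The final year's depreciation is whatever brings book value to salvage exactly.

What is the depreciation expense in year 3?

Depreciable base = $218,081 − $16,500 = $201,581.
Year 1: DB = ⌊$218,081 × 125%/3⌋ = $90,867; SL = ⌊$201,581/3⌋ = $67,193 → take DB $90,867. Book value $127,214.
Year 2: DB = ⌊$127,214 × 125%/3⌋ = $53,005; SL = ⌊$110,714/2⌋ = $55,357 → take SL $55,357. Book value $71,857.
Year 3 (final): $71,857 − $16,500 = $55,357. Book value $16,500.

$55,357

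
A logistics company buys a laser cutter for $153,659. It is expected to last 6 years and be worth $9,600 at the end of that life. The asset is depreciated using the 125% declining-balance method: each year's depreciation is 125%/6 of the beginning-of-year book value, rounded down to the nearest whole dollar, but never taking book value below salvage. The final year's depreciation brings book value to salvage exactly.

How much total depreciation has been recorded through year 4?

Depreciable base = $153,659 − $9,600 = $144,059.
Year 1: ⌊$153,659 × 125%/6⌋ = $32,012. Book value $121,647.
Year 2: ⌊$121,647 × 125%/6⌋ = $25,343. Book value $96,304.
Year 3: ⌊$96,304 × 125%/6⌋ = $20,063. Book value $76,241.
Year 4: ⌊$76,241 × 125%/6⌋ = $15,883. Book value $60,358.
Accumulated through year 4 = $153,659 − $60,358 = $93,301.

$93,301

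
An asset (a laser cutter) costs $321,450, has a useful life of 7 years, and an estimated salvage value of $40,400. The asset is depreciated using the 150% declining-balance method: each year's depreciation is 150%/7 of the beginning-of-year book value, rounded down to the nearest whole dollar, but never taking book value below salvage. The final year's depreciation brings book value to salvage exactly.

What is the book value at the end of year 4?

Depreciable base = $321,450 − $40,400 = $281,050.
Year 1: ⌊$321,450 × 150%/7⌋ = $68,882. Book value $252,568.
Year 2: ⌊$252,568 × 150%/7⌋ = $54,121. Book value $198,447.
Year 3: ⌊$198,447 × 150%/7⌋ = $42,524. Book value $155,923.
Year 4: ⌊$155,923 × 150%/7⌋ = $33,412. Book value $122,511.

$122,511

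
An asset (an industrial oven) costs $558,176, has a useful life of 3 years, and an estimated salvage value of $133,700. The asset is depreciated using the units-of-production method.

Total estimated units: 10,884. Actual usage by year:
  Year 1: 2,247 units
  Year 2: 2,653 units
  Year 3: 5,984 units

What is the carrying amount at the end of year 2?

Depreciable base = $558,176 − $133,700 = $424,476.
Rate = $424,476 / 10,884 units = $39 per unit.
Year 1: 2,247 × $39 = $87,633. Book value $470,543.
Year 2: 2,653 × $39 = $103,467. Book value $367,076.

$367,076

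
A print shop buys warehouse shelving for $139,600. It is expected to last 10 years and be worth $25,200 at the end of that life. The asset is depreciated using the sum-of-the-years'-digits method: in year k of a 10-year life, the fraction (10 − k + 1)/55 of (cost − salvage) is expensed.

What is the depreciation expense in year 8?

$6,240

Depreciable base = $139,600 − $25,200 = $114,400.
Sum of the years' digits = 10+9+8+7+6+5+4+3+2+1 = 55.
Year 1: $114,400 × 10/55 = $20,800. Book value $118,800.
Year 2: $114,400 × 9/55 = $18,720. Book value $100,080.
Year 3: $114,400 × 8/55 = $16,640. Book value $83,440.
Year 4: $114,400 × 7/55 = $14,560. Book value $68,880.
Year 5: $114,400 × 6/55 = $12,480. Book value $56,400.
Year 6: $114,400 × 5/55 = $10,400. Book value $46,000.
Year 7: $114,400 × 4/55 = $8,320. Book value $37,680.
Year 8: $114,400 × 3/55 = $6,240. Book value $31,440.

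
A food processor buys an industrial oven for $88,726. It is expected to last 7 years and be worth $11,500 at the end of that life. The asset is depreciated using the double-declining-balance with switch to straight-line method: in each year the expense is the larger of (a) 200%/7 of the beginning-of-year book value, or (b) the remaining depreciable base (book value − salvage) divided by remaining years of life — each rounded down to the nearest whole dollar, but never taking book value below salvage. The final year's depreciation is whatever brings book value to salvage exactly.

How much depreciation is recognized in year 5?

Depreciable base = $88,726 − $11,500 = $77,226.
Year 1: DB = ⌊$88,726 × 200%/7⌋ = $25,350; SL = ⌊$77,226/7⌋ = $11,032 → take DB $25,350. Book value $63,376.
Year 2: DB = ⌊$63,376 × 200%/7⌋ = $18,107; SL = ⌊$51,876/6⌋ = $8,646 → take DB $18,107. Book value $45,269.
Year 3: DB = ⌊$45,269 × 200%/7⌋ = $12,934; SL = ⌊$33,769/5⌋ = $6,753 → take DB $12,934. Book value $32,335.
Year 4: DB = ⌊$32,335 × 200%/7⌋ = $9,238; SL = ⌊$20,835/4⌋ = $5,208 → take DB $9,238. Book value $23,097.
Year 5: DB = ⌊$23,097 × 200%/7⌋ = $6,599; SL = ⌊$11,597/3⌋ = $3,865 → take DB $6,599. Book value $16,498.

$6,599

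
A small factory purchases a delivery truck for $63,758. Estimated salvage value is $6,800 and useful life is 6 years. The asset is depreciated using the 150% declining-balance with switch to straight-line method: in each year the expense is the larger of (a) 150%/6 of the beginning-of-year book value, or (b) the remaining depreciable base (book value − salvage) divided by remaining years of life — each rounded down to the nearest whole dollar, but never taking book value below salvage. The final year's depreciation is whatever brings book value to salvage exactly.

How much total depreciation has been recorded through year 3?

$36,859

Depreciable base = $63,758 − $6,800 = $56,958.
Year 1: DB = ⌊$63,758 × 150%/6⌋ = $15,939; SL = ⌊$56,958/6⌋ = $9,493 → take DB $15,939. Book value $47,819.
Year 2: DB = ⌊$47,819 × 150%/6⌋ = $11,954; SL = ⌊$41,019/5⌋ = $8,203 → take DB $11,954. Book value $35,865.
Year 3: DB = ⌊$35,865 × 150%/6⌋ = $8,966; SL = ⌊$29,065/4⌋ = $7,266 → take DB $8,966. Book value $26,899.
Accumulated through year 3 = $63,758 − $26,899 = $36,859.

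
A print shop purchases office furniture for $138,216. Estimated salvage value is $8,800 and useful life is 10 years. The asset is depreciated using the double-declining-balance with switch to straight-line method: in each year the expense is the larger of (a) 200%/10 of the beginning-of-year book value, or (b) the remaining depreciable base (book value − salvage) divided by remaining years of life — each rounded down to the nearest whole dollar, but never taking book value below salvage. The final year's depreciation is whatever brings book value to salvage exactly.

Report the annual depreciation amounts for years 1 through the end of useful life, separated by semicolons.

$27,643; $22,114; $17,691; $14,153; $11,323; $9,058; $7,246; $6,729; $6,729; $6,730

Depreciable base = $138,216 − $8,800 = $129,416.
Year 1: DB = ⌊$138,216 × 200%/10⌋ = $27,643; SL = ⌊$129,416/10⌋ = $12,941 → take DB $27,643. Book value $110,573.
Year 2: DB = ⌊$110,573 × 200%/10⌋ = $22,114; SL = ⌊$101,773/9⌋ = $11,308 → take DB $22,114. Book value $88,459.
Year 3: DB = ⌊$88,459 × 200%/10⌋ = $17,691; SL = ⌊$79,659/8⌋ = $9,957 → take DB $17,691. Book value $70,768.
Year 4: DB = ⌊$70,768 × 200%/10⌋ = $14,153; SL = ⌊$61,968/7⌋ = $8,852 → take DB $14,153. Book value $56,615.
Year 5: DB = ⌊$56,615 × 200%/10⌋ = $11,323; SL = ⌊$47,815/6⌋ = $7,969 → take DB $11,323. Book value $45,292.
Year 6: DB = ⌊$45,292 × 200%/10⌋ = $9,058; SL = ⌊$36,492/5⌋ = $7,298 → take DB $9,058. Book value $36,234.
Year 7: DB = ⌊$36,234 × 200%/10⌋ = $7,246; SL = ⌊$27,434/4⌋ = $6,858 → take DB $7,246. Book value $28,988.
Year 8: DB = ⌊$28,988 × 200%/10⌋ = $5,797; SL = ⌊$20,188/3⌋ = $6,729 → take SL $6,729. Book value $22,259.
Year 9: DB = ⌊$22,259 × 200%/10⌋ = $4,451; SL = ⌊$13,459/2⌋ = $6,729 → take SL $6,729. Book value $15,530.
Year 10 (final): $15,530 − $8,800 = $6,730. Book value $8,800.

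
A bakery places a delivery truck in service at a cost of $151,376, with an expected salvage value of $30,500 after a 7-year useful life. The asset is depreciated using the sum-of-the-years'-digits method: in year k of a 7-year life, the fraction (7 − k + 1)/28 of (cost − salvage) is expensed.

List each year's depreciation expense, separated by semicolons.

$30,219; $25,902; $21,585; $17,268; $12,951; $8,634; $4,317

Depreciable base = $151,376 − $30,500 = $120,876.
Sum of the years' digits = 7+6+5+4+3+2+1 = 28.
Year 1: $120,876 × 7/28 = $30,219. Book value $121,157.
Year 2: $120,876 × 6/28 = $25,902. Book value $95,255.
Year 3: $120,876 × 5/28 = $21,585. Book value $73,670.
Year 4: $120,876 × 4/28 = $17,268. Book value $56,402.
Year 5: $120,876 × 3/28 = $12,951. Book value $43,451.
Year 6: $120,876 × 2/28 = $8,634. Book value $34,817.
Year 7: $120,876 × 1/28 = $4,317. Book value $30,500.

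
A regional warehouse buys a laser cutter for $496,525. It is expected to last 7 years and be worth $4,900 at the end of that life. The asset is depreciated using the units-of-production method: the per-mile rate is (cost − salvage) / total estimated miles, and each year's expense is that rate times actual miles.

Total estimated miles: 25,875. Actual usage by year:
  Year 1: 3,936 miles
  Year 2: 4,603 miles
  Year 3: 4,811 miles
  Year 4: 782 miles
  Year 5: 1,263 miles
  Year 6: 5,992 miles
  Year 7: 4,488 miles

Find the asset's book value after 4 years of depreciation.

$228,017

Depreciable base = $496,525 − $4,900 = $491,625.
Rate = $491,625 / 25,875 miles = $19 per mile.
Year 1: 3,936 × $19 = $74,784. Book value $421,741.
Year 2: 4,603 × $19 = $87,457. Book value $334,284.
Year 3: 4,811 × $19 = $91,409. Book value $242,875.
Year 4: 782 × $19 = $14,858. Book value $228,017.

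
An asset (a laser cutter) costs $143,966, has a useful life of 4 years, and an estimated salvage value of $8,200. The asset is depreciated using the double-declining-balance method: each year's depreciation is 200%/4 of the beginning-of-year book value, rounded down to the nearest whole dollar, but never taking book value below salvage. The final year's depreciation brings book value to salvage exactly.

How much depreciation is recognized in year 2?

Depreciable base = $143,966 − $8,200 = $135,766.
Year 1: ⌊$143,966 × 200%/4⌋ = $71,983. Book value $71,983.
Year 2: ⌊$71,983 × 200%/4⌋ = $35,991. Book value $35,992.

$35,991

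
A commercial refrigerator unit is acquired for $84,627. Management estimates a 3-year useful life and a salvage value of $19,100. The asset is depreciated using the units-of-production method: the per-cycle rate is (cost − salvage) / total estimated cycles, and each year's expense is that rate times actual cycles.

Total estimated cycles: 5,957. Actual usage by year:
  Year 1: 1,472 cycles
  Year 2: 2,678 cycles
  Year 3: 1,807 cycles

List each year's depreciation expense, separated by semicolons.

$16,192; $29,458; $19,877

Depreciable base = $84,627 − $19,100 = $65,527.
Rate = $65,527 / 5,957 cycles = $11 per cycle.
Year 1: 1,472 × $11 = $16,192. Book value $68,435.
Year 2: 2,678 × $11 = $29,458. Book value $38,977.
Year 3: 1,807 × $11 = $19,877. Book value $19,100.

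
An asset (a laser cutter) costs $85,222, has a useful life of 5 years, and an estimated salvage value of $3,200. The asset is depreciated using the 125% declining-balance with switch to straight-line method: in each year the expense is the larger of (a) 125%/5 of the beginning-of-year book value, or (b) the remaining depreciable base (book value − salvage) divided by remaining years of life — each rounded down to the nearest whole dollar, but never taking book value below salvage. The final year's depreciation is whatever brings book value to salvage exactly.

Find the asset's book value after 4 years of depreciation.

Depreciable base = $85,222 − $3,200 = $82,022.
Year 1: DB = ⌊$85,222 × 125%/5⌋ = $21,305; SL = ⌊$82,022/5⌋ = $16,404 → take DB $21,305. Book value $63,917.
Year 2: DB = ⌊$63,917 × 125%/5⌋ = $15,979; SL = ⌊$60,717/4⌋ = $15,179 → take DB $15,979. Book value $47,938.
Year 3: DB = ⌊$47,938 × 125%/5⌋ = $11,984; SL = ⌊$44,738/3⌋ = $14,912 → take SL $14,912. Book value $33,026.
Year 4: DB = ⌊$33,026 × 125%/5⌋ = $8,256; SL = ⌊$29,826/2⌋ = $14,913 → take SL $14,913. Book value $18,113.

$18,113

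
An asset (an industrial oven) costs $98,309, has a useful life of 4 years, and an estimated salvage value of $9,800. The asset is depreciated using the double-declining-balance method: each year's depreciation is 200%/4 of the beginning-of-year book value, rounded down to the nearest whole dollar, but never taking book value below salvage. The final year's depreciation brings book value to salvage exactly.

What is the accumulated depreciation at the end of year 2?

Depreciable base = $98,309 − $9,800 = $88,509.
Year 1: ⌊$98,309 × 200%/4⌋ = $49,154. Book value $49,155.
Year 2: ⌊$49,155 × 200%/4⌋ = $24,577. Book value $24,578.
Accumulated through year 2 = $98,309 − $24,578 = $73,731.

$73,731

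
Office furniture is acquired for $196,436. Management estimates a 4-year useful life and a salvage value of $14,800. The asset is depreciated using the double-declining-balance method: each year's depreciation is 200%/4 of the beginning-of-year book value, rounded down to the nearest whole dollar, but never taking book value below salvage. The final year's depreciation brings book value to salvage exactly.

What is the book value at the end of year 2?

Depreciable base = $196,436 − $14,800 = $181,636.
Year 1: ⌊$196,436 × 200%/4⌋ = $98,218. Book value $98,218.
Year 2: ⌊$98,218 × 200%/4⌋ = $49,109. Book value $49,109.

$49,109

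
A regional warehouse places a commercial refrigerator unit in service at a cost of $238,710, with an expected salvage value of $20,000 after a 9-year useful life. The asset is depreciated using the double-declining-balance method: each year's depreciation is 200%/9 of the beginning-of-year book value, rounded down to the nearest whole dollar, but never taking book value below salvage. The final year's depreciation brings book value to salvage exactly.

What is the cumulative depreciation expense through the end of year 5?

$170,765

Depreciable base = $238,710 − $20,000 = $218,710.
Year 1: ⌊$238,710 × 200%/9⌋ = $53,046. Book value $185,664.
Year 2: ⌊$185,664 × 200%/9⌋ = $41,258. Book value $144,406.
Year 3: ⌊$144,406 × 200%/9⌋ = $32,090. Book value $112,316.
Year 4: ⌊$112,316 × 200%/9⌋ = $24,959. Book value $87,357.
Year 5: ⌊$87,357 × 200%/9⌋ = $19,412. Book value $67,945.
Accumulated through year 5 = $238,710 − $67,945 = $170,765.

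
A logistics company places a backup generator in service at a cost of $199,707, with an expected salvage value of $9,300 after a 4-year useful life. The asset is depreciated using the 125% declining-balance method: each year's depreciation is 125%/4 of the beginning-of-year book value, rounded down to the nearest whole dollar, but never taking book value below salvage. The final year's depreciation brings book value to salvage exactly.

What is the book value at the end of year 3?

Depreciable base = $199,707 − $9,300 = $190,407.
Year 1: ⌊$199,707 × 125%/4⌋ = $62,408. Book value $137,299.
Year 2: ⌊$137,299 × 125%/4⌋ = $42,905. Book value $94,394.
Year 3: ⌊$94,394 × 125%/4⌋ = $29,498. Book value $64,896.

$64,896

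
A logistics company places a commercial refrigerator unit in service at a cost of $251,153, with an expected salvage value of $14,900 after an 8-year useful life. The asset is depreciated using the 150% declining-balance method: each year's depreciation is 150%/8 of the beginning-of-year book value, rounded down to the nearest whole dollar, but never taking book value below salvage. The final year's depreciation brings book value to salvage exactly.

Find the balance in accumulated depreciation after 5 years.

$162,220

Depreciable base = $251,153 − $14,900 = $236,253.
Year 1: ⌊$251,153 × 150%/8⌋ = $47,091. Book value $204,062.
Year 2: ⌊$204,062 × 150%/8⌋ = $38,261. Book value $165,801.
Year 3: ⌊$165,801 × 150%/8⌋ = $31,087. Book value $134,714.
Year 4: ⌊$134,714 × 150%/8⌋ = $25,258. Book value $109,456.
Year 5: ⌊$109,456 × 150%/8⌋ = $20,523. Book value $88,933.
Accumulated through year 5 = $251,153 − $88,933 = $162,220.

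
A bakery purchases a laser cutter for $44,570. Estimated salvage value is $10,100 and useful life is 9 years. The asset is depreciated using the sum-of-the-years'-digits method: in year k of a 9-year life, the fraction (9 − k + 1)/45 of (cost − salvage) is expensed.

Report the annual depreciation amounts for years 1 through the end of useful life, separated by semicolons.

Depreciable base = $44,570 − $10,100 = $34,470.
Sum of the years' digits = 9+8+7+6+5+4+3+2+1 = 45.
Year 1: $34,470 × 9/45 = $6,894. Book value $37,676.
Year 2: $34,470 × 8/45 = $6,128. Book value $31,548.
Year 3: $34,470 × 7/45 = $5,362. Book value $26,186.
Year 4: $34,470 × 6/45 = $4,596. Book value $21,590.
Year 5: $34,470 × 5/45 = $3,830. Book value $17,760.
Year 6: $34,470 × 4/45 = $3,064. Book value $14,696.
Year 7: $34,470 × 3/45 = $2,298. Book value $12,398.
Year 8: $34,470 × 2/45 = $1,532. Book value $10,866.
Year 9: $34,470 × 1/45 = $766. Book value $10,100.

$6,894; $6,128; $5,362; $4,596; $3,830; $3,064; $2,298; $1,532; $766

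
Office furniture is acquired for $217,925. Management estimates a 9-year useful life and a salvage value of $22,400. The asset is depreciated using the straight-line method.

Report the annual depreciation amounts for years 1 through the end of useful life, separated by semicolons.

Depreciable base = $217,925 − $22,400 = $195,525.
Annual expense = $195,525 / 9 = $21,725.
End of year 1: book value $196,200.
End of year 2: book value $174,475.
End of year 3: book value $152,750.
End of year 4: book value $131,025.
End of year 5: book value $109,300.
End of year 6: book value $87,575.
End of year 7: book value $65,850.
End of year 8: book value $44,125.
End of year 9: book value $22,400.

$21,725; $21,725; $21,725; $21,725; $21,725; $21,725; $21,725; $21,725; $21,725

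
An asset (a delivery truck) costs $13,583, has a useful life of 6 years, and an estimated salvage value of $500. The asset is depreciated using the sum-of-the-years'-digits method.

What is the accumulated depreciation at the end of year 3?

Depreciable base = $13,583 − $500 = $13,083.
Sum of the years' digits = 6+5+4+3+2+1 = 21.
Year 1: $13,083 × 6/21 = $3,738. Book value $9,845.
Year 2: $13,083 × 5/21 = $3,115. Book value $6,730.
Year 3: $13,083 × 4/21 = $2,492. Book value $4,238.
Accumulated through year 3 = $13,583 − $4,238 = $9,345.

$9,345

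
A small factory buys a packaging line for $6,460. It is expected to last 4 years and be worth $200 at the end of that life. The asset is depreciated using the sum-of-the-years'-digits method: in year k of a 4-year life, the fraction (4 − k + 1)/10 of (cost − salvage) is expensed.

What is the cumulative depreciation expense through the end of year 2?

$4,382

Depreciable base = $6,460 − $200 = $6,260.
Sum of the years' digits = 4+3+2+1 = 10.
Year 1: $6,260 × 4/10 = $2,504. Book value $3,956.
Year 2: $6,260 × 3/10 = $1,878. Book value $2,078.
Accumulated through year 2 = $6,460 − $2,078 = $4,382.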